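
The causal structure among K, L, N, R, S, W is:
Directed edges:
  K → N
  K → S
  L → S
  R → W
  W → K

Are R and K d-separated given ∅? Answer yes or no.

Bayes-Ball from R | ∅ reaches {K,N,S,W}.
K ∈ reach(R|∅) ⇒ R ⊥̸ K | ∅.

No — R and K are d-connected given ∅.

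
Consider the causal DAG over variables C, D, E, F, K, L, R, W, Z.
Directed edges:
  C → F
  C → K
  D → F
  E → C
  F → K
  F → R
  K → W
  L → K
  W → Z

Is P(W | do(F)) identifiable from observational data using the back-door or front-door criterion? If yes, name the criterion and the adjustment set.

desc(F)\{F}={K,R,W,Z}; candidates ⊆ {C,D,E,L}.
size 0: {}; under {} F still reaches {C,D,E,K,W,Z} ∋ W.
{C}: F⊥W given {C} in G with F→· removed — back-door holds.
P(W|do(F)) = Σ_{C} P(W|F,C)·P(C).

P(W|do(F)): backdoor, adjust for {C}.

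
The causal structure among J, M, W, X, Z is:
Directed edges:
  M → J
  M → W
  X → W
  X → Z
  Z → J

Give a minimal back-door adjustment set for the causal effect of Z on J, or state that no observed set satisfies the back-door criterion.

Z→J: minimal back-door set ∅.

desc(Z)\{Z}={J}; candidates ⊆ {M,W,X}.
∅: Z⊥J given ∅ in G with Z→· removed — back-door holds.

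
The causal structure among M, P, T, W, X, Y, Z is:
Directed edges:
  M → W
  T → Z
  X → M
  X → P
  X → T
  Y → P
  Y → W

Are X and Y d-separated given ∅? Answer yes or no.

Bayes-Ball from X | ∅ reaches {M,P,T,W,Z}.
Y ∉ reach(X|∅) ⇒ X ⊥ Y | ∅.

Yes — X ⊥ Y | ∅.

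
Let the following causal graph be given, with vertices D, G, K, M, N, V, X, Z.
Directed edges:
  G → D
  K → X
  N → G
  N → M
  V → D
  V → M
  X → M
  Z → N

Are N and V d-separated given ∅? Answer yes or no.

Yes — N ⊥ V | ∅.

Bayes-Ball from N | ∅ reaches {D,G,M,Z}.
V ∉ reach(N|∅) ⇒ N ⊥ V | ∅.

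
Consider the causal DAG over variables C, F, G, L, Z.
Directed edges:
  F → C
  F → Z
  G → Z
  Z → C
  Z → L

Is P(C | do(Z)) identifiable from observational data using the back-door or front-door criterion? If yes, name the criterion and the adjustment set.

desc(Z)\{Z}={C,L}; candidates ⊆ {F,G}.
size 0: {}; under {} Z still reaches {C,F,G} ∋ C.
{F}: Z⊥C given {F} in G with Z→· removed — back-door holds.
P(C|do(Z)) = Σ_{F} P(C|Z,F)·P(F).

P(C|do(Z)): backdoor, adjust for {F}.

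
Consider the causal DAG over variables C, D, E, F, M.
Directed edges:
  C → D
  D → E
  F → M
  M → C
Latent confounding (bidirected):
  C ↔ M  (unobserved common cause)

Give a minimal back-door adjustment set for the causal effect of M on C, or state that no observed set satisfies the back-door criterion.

M→C: no observed back-door set.

desc(M)\{M}={C,D,E}; candidates ⊆ {F}.
M↔C: latent back-door arc(s) into M.
size 0: {}; under {} M still reaches {C,D,E,F} ∋ C.
size 1: {F}; under {F} M still reaches {C,D,E} ∋ C.
M↔C cannot be blocked by any observed set — no back-door set.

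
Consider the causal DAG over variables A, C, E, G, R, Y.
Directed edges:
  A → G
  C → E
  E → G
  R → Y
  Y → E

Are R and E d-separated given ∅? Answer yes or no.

Bayes-Ball from R | ∅ reaches {E,G,Y}.
E ∈ reach(R|∅) ⇒ R ⊥̸ E | ∅.

No — R and E are d-connected given ∅.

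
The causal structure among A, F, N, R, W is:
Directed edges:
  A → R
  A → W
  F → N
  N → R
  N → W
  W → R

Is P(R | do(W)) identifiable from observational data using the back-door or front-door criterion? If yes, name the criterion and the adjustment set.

desc(W)\{W}={R}; candidates ⊆ {A,F,N}.
size 0: {}; under {} W still reaches {A,F,N,R} ∋ R.
size 1: {A}, {F}, {N}; under {A} W still reaches {F,N,R} ∋ R.
{A,N}: W⊥R given {A,N} in G with W→· removed — back-door holds.
P(R|do(W)) = Σ_{A,N} P(R|W,A,N)·P(A,N).

P(R|do(W)): backdoor, adjust for {A, N}.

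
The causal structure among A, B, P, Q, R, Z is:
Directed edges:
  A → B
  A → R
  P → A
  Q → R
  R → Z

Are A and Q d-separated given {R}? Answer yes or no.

No — A and Q are d-connected given {R}.

Bayes-Ball from A | {R} reaches {B,P,Q}.
Q ∈ reach(A|{R}) ⇒ A ⊥̸ Q | {R}.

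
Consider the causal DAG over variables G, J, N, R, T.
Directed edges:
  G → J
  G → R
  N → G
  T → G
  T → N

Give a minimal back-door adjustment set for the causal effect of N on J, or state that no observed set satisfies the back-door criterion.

N→J: minimal back-door set {T}.

desc(N)\{N}={G,J,R}; candidates ⊆ {T}.
size 0: {}; under {} N still reaches {G,J,R,T} ∋ J.
{T}: N⊥J given {T} in G with N→· removed — back-door holds.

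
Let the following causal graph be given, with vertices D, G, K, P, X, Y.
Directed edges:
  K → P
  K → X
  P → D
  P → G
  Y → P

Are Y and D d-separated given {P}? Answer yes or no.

Yes — Y ⊥ D | {P}.

Bayes-Ball from Y | {P} reaches {K,X}.
D ∉ reach(Y|{P}) ⇒ Y ⊥ D | {P}.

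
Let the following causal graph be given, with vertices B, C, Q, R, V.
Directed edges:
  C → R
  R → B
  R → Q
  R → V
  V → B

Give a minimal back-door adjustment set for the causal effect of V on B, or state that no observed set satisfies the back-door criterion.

V→B: minimal back-door set {R}.

desc(V)\{V}={B}; candidates ⊆ {C,Q,R}.
size 0: {}; under {} V still reaches {B,C,Q,R} ∋ B.
{R}: V⊥B given {R} in G with V→· removed — back-door holds.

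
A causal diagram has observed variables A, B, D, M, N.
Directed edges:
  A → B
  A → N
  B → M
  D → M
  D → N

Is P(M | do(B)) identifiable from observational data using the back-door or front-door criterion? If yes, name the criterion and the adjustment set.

desc(B)\{B}={M}; candidates ⊆ {A,D,N}.
∅: B⊥M given ∅ in G with B→· removed — back-door holds.
P(M|do(B)) = P(M|B) — no adjustment needed.

P(M|do(B)): backdoor, adjust for ∅.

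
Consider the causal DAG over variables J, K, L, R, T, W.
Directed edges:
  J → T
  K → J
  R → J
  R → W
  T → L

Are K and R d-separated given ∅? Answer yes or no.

Yes — K ⊥ R | ∅.

Bayes-Ball from K | ∅ reaches {J,L,T}.
R ∉ reach(K|∅) ⇒ K ⊥ R | ∅.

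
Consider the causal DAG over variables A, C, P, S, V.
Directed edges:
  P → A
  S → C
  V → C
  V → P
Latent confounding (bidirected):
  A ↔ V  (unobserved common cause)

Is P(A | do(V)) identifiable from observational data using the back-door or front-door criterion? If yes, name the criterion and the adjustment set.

P(A|do(V)): frontdoor, adjust for {P}.

desc(V)\{V}={A,C,P}; candidates ⊆ {S}.
V↔A: latent back-door arc(s) into V.
size 0: {}; under {} V still reaches {A} ∋ A.
size 1: {S}; under {S} V still reaches {A} ∋ A.
V↔A cannot be blocked by any observed set — no back-door set.
{P}: (i) intercepts every directed V→A path; (ii) no back-door V→{P}; (iii) {V} blocks every back-door {P}→A. Front-door holds.
P(A|do(V)) = Σ_{P} P(P|V) Σ_{V'} P(A|P,V')P(V').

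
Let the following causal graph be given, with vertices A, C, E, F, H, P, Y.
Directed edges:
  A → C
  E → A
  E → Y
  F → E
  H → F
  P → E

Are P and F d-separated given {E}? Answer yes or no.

Bayes-Ball from P | {E} reaches {F,H}.
F ∈ reach(P|{E}) ⇒ P ⊥̸ F | {E}.

No — P and F are d-connected given {E}.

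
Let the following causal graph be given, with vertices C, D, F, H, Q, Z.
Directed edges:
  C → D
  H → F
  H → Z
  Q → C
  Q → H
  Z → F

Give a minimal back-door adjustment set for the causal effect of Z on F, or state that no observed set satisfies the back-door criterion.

Z→F: minimal back-door set {H}.

desc(Z)\{Z}={F}; candidates ⊆ {C,D,H,Q}.
size 0: {}; under {} Z still reaches {C,D,F,H,Q} ∋ F.
{H}: Z⊥F given {H} in G with Z→· removed — back-door holds.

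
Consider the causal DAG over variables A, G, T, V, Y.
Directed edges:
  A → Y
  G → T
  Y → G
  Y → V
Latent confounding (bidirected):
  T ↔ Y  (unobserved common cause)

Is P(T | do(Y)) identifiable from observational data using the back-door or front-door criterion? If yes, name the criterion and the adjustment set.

desc(Y)\{Y}={G,T,V}; candidates ⊆ {A}.
Y↔T: latent back-door arc(s) into Y.
size 0: {}; under {} Y still reaches {A,T} ∋ T.
size 1: {A}; under {A} Y still reaches {T} ∋ T.
Y↔T cannot be blocked by any observed set — no back-door set.
{G}: (i) intercepts every directed Y→T path; (ii) no back-door Y→{G}; (iii) {Y} blocks every back-door {G}→T. Front-door holds.
P(T|do(Y)) = Σ_{G} P(G|Y) Σ_{Y'} P(T|G,Y')P(Y').

P(T|do(Y)): frontdoor, adjust for {G}.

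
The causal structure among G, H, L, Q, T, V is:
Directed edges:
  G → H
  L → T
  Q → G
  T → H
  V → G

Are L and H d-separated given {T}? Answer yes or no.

Bayes-Ball from L | {T} reaches ∅.
H ∉ reach(L|{T}) ⇒ L ⊥ H | {T}.

Yes — L ⊥ H | {T}.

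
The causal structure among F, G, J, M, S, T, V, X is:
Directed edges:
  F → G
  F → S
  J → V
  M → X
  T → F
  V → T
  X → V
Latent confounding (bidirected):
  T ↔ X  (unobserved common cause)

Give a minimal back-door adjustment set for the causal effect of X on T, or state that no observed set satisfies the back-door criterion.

X→T: no observed back-door set.

desc(X)\{X}={F,G,S,T,V}; candidates ⊆ {J,M}.
X↔T: latent back-door arc(s) into X.
size 0: {}; under {} X still reaches {F,G,M,S,T} ∋ T.
size 1: {J}, {M}; under {J} X still reaches {F,G,M,S,T} ∋ T.
size 2: {J,M}; under {J,M} X still reaches {F,G,S,T} ∋ T.
X↔T cannot be blocked by any observed set — no back-door set.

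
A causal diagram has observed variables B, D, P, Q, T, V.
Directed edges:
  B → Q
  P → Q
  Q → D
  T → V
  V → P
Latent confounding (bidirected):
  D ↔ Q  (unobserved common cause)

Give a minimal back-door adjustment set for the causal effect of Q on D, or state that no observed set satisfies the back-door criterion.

desc(Q)\{Q}={D}; candidates ⊆ {B,P,T,V}.
Q↔D: latent back-door arc(s) into Q.
size 0: {}; under {} Q still reaches {B,D,P,T,V} ∋ D.
size 1: {B}, {P}, {T} …(+1); under {B} Q still reaches {D,P,T,V} ∋ D.
size 2: {B,P}, {B,T}, {B,V} …(+3); under {B,P} Q still reaches {D} ∋ D.
Q↔D cannot be blocked by any observed set — no back-door set.

Q→D: no observed back-door set.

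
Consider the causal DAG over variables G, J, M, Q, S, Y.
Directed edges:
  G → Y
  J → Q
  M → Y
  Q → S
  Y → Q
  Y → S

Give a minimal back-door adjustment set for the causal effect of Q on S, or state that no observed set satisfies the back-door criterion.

Q→S: minimal back-door set {Y}.

desc(Q)\{Q}={S}; candidates ⊆ {G,J,M,Y}.
size 0: {}; under {} Q still reaches {G,J,M,S,Y} ∋ S.
{Y}: Q⊥S given {Y} in G with Q→· removed — back-door holds.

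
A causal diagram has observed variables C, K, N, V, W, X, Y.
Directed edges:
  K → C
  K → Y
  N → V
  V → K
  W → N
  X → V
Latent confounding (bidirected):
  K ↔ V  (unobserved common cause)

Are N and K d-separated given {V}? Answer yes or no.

Bayes-Ball from N | {V} reaches {C,K,W,X,Y}.
K ∈ reach(N|{V}) ⇒ N ⊥̸ K | {V}.

No — N and K are d-connected given {V}.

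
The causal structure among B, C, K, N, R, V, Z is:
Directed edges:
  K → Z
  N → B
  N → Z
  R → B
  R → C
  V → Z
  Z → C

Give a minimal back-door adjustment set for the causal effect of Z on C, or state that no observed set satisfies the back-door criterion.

Z→C: minimal back-door set ∅.

desc(Z)\{Z}={C}; candidates ⊆ {B,K,N,R,V}.
∅: Z⊥C given ∅ in G with Z→· removed — back-door holds.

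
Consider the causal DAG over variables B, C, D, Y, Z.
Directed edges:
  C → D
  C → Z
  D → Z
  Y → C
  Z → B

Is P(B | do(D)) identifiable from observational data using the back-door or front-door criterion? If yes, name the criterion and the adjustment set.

P(B|do(D)): backdoor, adjust for {C}.

desc(D)\{D}={B,Z}; candidates ⊆ {C,Y}.
size 0: {}; under {} D still reaches {B,C,Y,Z} ∋ B.
{C}: D⊥B given {C} in G with D→· removed — back-door holds.
P(B|do(D)) = Σ_{C} P(B|D,C)·P(C).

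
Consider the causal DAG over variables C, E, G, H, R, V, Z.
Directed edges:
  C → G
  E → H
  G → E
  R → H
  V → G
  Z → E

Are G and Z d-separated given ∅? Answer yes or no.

Bayes-Ball from G | ∅ reaches {C,E,H,V}.
Z ∉ reach(G|∅) ⇒ G ⊥ Z | ∅.

Yes — G ⊥ Z | ∅.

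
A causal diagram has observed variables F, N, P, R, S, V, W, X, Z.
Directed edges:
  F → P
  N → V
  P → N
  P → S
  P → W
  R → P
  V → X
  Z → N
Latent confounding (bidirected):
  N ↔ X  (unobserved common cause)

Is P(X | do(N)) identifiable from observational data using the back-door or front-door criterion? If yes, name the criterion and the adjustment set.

P(X|do(N)): frontdoor, adjust for {V}.

desc(N)\{N}={V,X}; candidates ⊆ {F,P,R,S,W,Z}.
N↔X: latent back-door arc(s) into N.
size 0: {}; under {} N still reaches {F,P,R,S,W,X,Z} ∋ X.
size 1: {F}, {P}, {R} …(+3); under {F} N still reaches {P,R,S,W,X,Z} ∋ X.
size 2: {F,P}, {F,R}, {F,S} …(+12); under {F,P} N still reaches {X,Z} ∋ X.
N↔X cannot be blocked by any observed set — no back-door set.
{V}: (i) intercepts every directed N→X path; (ii) no back-door N→{V}; (iii) {N} blocks every back-door {V}→X. Front-door holds.
P(X|do(N)) = Σ_{V} P(V|N) Σ_{N'} P(X|V,N')P(N').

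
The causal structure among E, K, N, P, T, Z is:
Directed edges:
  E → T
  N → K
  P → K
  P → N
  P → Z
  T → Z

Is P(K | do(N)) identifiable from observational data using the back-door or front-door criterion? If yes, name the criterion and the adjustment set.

desc(N)\{N}={K}; candidates ⊆ {E,P,T,Z}.
size 0: {}; under {} N still reaches {K,P,Z} ∋ K.
{P}: N⊥K given {P} in G with N→· removed — back-door holds.
P(K|do(N)) = Σ_{P} P(K|N,P)·P(P).

P(K|do(N)): backdoor, adjust for {P}.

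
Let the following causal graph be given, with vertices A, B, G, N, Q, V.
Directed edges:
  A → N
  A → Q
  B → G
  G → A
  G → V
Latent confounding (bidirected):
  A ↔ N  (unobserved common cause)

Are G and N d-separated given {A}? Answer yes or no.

Bayes-Ball from G | {A} reaches {B,N,V}.
N ∈ reach(G|{A}) ⇒ G ⊥̸ N | {A}.

No — G and N are d-connected given {A}.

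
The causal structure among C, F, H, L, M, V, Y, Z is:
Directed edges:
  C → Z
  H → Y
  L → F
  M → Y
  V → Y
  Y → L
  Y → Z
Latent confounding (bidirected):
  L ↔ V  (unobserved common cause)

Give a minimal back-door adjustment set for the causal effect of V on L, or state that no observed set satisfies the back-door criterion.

V→L: no observed back-door set.

desc(V)\{V}={F,L,Y,Z}; candidates ⊆ {C,H,M}.
V↔L: latent back-door arc(s) into V.
size 0: {}; under {} V still reaches {F,L} ∋ L.
size 1: {C}, {H}, {M}; under {C} V still reaches {F,L} ∋ L.
size 2: {C,H}, {C,M}, {H,M}; under {C,H} V still reaches {F,L} ∋ L.
V↔L cannot be blocked by any observed set — no back-door set.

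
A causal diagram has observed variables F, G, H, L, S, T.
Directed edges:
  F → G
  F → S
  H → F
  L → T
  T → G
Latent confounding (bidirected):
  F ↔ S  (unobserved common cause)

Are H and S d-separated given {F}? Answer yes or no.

No — H and S are d-connected given {F}.

Bayes-Ball from H | {F} reaches {S}.
S ∈ reach(H|{F}) ⇒ H ⊥̸ S | {F}.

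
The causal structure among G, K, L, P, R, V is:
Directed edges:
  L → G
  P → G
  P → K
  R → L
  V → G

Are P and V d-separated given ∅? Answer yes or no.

Yes — P ⊥ V | ∅.

Bayes-Ball from P | ∅ reaches {G,K}.
V ∉ reach(P|∅) ⇒ P ⊥ V | ∅.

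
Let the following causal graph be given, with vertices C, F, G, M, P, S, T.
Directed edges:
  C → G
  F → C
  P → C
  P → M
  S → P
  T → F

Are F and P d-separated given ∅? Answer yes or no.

Yes — F ⊥ P | ∅.

Bayes-Ball from F | ∅ reaches {C,G,T}.
P ∉ reach(F|∅) ⇒ F ⊥ P | ∅.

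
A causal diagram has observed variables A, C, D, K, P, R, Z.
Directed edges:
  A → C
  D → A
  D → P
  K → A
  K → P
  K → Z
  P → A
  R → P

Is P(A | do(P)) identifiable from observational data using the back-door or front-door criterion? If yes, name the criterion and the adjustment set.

P(A|do(P)): backdoor, adjust for {D, K}.

desc(P)\{P}={A,C}; candidates ⊆ {D,K,R,Z}.
size 0: {}; under {} P still reaches {A,C,D,K,R,Z} ∋ A.
size 1: {D}, {K}, {R} …(+1); under {D} P still reaches {A,C,K,R,Z} ∋ A.
{D,K}: P⊥A given {D,K} in G with P→· removed — back-door holds.
P(A|do(P)) = Σ_{D,K} P(A|P,D,K)·P(D,K).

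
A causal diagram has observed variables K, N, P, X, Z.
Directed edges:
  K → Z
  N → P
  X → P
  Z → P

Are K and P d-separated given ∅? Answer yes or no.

No — K and P are d-connected given ∅.

Bayes-Ball from K | ∅ reaches {P,Z}.
P ∈ reach(K|∅) ⇒ K ⊥̸ P | ∅.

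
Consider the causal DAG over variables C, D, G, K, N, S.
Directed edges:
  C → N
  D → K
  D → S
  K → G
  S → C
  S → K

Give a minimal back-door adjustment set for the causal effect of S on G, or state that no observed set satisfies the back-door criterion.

desc(S)\{S}={C,G,K,N}; candidates ⊆ {D}.
size 0: {}; under {} S still reaches {D,G,K} ∋ G.
{D}: S⊥G given {D} in G with S→· removed — back-door holds.

S→G: minimal back-door set {D}.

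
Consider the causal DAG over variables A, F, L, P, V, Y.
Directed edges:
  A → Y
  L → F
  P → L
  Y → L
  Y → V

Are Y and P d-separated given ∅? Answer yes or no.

Bayes-Ball from Y | ∅ reaches {A,F,L,V}.
P ∉ reach(Y|∅) ⇒ Y ⊥ P | ∅.

Yes — Y ⊥ P | ∅.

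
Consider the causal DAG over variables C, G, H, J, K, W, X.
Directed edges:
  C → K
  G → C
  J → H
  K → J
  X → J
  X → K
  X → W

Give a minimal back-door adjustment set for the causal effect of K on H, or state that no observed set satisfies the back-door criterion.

desc(K)\{K}={H,J}; candidates ⊆ {C,G,W,X}.
size 0: {}; under {} K still reaches {C,G,H,J,W,X} ∋ H.
{X}: K⊥H given {X} in G with K→· removed — back-door holds.

K→H: minimal back-door set {X}.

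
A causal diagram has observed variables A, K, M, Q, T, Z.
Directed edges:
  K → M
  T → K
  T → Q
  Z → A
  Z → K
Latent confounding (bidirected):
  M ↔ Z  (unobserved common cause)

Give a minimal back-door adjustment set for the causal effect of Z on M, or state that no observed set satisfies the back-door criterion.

Z→M: no observed back-door set.

desc(Z)\{Z}={A,K,M}; candidates ⊆ {Q,T}.
Z↔M: latent back-door arc(s) into Z.
size 0: {}; under {} Z still reaches {M} ∋ M.
size 1: {Q}, {T}; under {Q} Z still reaches {M} ∋ M.
size 2: {Q,T}; under {Q,T} Z still reaches {M} ∋ M.
Z↔M cannot be blocked by any observed set — no back-door set.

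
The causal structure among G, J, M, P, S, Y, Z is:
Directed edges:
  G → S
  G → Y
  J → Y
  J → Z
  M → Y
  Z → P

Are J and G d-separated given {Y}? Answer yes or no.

No — J and G are d-connected given {Y}.

Bayes-Ball from J | {Y} reaches {G,M,P,S,Z}.
G ∈ reach(J|{Y}) ⇒ J ⊥̸ G | {Y}.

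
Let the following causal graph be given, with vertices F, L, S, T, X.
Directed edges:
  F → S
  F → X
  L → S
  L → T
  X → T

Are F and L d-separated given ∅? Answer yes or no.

Yes — F ⊥ L | ∅.

Bayes-Ball from F | ∅ reaches {S,T,X}.
L ∉ reach(F|∅) ⇒ F ⊥ L | ∅.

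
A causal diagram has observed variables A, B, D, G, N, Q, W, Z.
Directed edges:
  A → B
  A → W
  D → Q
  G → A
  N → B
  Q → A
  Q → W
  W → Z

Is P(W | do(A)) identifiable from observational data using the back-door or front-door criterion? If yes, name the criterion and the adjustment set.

P(W|do(A)): backdoor, adjust for {Q}.

desc(A)\{A}={B,W,Z}; candidates ⊆ {D,G,N,Q}.
size 0: {}; under {} A still reaches {D,G,Q,W,Z} ∋ W.
{Q}: A⊥W given {Q} in G with A→· removed — back-door holds.
P(W|do(A)) = Σ_{Q} P(W|A,Q)·P(Q).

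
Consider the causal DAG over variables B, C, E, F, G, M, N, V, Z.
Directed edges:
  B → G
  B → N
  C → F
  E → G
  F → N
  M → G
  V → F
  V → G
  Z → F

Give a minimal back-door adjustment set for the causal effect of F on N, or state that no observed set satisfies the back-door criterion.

desc(F)\{F}={N}; candidates ⊆ {B,C,E,G,M,V,Z}.
∅: F⊥N given ∅ in G with F→· removed — back-door holds.

F→N: minimal back-door set ∅.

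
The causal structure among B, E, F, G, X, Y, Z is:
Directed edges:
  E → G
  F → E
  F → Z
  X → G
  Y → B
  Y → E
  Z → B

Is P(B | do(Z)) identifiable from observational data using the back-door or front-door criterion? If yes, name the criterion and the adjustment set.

desc(Z)\{Z}={B}; candidates ⊆ {E,F,G,X,Y}.
∅: Z⊥B given ∅ in G with Z→· removed — back-door holds.
P(B|do(Z)) = P(B|Z) — no adjustment needed.

P(B|do(Z)): backdoor, adjust for ∅.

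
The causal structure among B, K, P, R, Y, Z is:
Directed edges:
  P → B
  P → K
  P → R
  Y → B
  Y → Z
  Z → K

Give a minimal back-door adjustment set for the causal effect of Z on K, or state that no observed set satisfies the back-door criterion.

Z→K: minimal back-door set ∅.

desc(Z)\{Z}={K}; candidates ⊆ {B,P,R,Y}.
∅: Z⊥K given ∅ in G with Z→· removed — back-door holds.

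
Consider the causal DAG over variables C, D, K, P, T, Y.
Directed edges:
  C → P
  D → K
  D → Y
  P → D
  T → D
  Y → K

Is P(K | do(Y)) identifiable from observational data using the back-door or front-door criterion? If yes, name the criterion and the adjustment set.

desc(Y)\{Y}={K}; candidates ⊆ {C,D,P,T}.
size 0: {}; under {} Y still reaches {C,D,K,P,T} ∋ K.
{D}: Y⊥K given {D} in G with Y→· removed — back-door holds.
P(K|do(Y)) = Σ_{D} P(K|Y,D)·P(D).

P(K|do(Y)): backdoor, adjust for {D}.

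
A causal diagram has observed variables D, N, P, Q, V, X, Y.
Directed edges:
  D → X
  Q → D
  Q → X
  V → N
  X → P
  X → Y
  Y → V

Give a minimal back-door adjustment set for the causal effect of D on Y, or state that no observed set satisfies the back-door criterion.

D→Y: minimal back-door set {Q}.

desc(D)\{D}={N,P,V,X,Y}; candidates ⊆ {Q}.
size 0: {}; under {} D still reaches {N,P,Q,V,X,Y} ∋ Y.
{Q}: D⊥Y given {Q} in G with D→· removed — back-door holds.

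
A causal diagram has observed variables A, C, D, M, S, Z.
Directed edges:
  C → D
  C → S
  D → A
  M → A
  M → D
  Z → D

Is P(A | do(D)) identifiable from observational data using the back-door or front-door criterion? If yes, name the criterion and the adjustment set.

desc(D)\{D}={A}; candidates ⊆ {C,M,S,Z}.
size 0: {}; under {} D still reaches {A,C,M,S,Z} ∋ A.
{M}: D⊥A given {M} in G with D→· removed — back-door holds.
P(A|do(D)) = Σ_{M} P(A|D,M)·P(M).

P(A|do(D)): backdoor, adjust for {M}.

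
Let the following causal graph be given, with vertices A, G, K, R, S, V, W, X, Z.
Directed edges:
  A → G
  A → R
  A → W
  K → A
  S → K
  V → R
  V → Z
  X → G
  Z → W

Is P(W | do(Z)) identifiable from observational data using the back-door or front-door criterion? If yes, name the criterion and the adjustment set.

P(W|do(Z)): backdoor, adjust for ∅.

desc(Z)\{Z}={W}; candidates ⊆ {A,G,K,R,S,V,X}.
∅: Z⊥W given ∅ in G with Z→· removed — back-door holds.
P(W|do(Z)) = P(W|Z) — no adjustment needed.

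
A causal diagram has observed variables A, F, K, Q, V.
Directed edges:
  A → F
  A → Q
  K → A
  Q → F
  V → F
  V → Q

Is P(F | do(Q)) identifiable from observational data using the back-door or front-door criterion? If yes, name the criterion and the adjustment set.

desc(Q)\{Q}={F}; candidates ⊆ {A,K,V}.
size 0: {}; under {} Q still reaches {A,F,K,V} ∋ F.
size 1: {A}, {K}, {V}; under {A} Q still reaches {F,V} ∋ F.
{A,V}: Q⊥F given {A,V} in G with Q→· removed — back-door holds.
P(F|do(Q)) = Σ_{A,V} P(F|Q,A,V)·P(A,V).

P(F|do(Q)): backdoor, adjust for {A, V}.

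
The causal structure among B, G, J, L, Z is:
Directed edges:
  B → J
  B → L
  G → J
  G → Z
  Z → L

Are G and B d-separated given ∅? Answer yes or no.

Bayes-Ball from G | ∅ reaches {J,L,Z}.
B ∉ reach(G|∅) ⇒ G ⊥ B | ∅.

Yes — G ⊥ B | ∅.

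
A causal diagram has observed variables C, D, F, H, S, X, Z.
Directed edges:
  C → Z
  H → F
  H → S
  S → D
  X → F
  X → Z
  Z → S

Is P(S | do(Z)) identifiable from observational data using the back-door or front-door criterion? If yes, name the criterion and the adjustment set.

desc(Z)\{Z}={D,S}; candidates ⊆ {C,F,H,X}.
∅: Z⊥S given ∅ in G with Z→· removed — back-door holds.
P(S|do(Z)) = P(S|Z) — no adjustment needed.

P(S|do(Z)): backdoor, adjust for ∅.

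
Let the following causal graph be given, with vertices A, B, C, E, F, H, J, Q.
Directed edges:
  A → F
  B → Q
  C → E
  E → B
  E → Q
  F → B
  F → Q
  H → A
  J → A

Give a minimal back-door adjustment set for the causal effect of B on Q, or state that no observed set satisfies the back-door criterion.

B→Q: minimal back-door set {E, F}.

desc(B)\{B}={Q}; candidates ⊆ {A,C,E,F,H,J}.
size 0: {}; under {} B still reaches {A,C,E,F,H,J,Q} ∋ Q.
size 1: {A}, {C}, {E} …(+3); under {A} B still reaches {C,E,F,Q} ∋ Q.
{E,F}: B⊥Q given {E,F} in G with B→· removed — back-door holds.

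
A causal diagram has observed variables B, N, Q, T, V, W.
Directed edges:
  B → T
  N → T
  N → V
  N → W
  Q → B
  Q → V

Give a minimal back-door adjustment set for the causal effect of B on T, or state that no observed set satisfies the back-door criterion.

desc(B)\{B}={T}; candidates ⊆ {N,Q,V,W}.
∅: B⊥T given ∅ in G with B→· removed — back-door holds.

B→T: minimal back-door set ∅.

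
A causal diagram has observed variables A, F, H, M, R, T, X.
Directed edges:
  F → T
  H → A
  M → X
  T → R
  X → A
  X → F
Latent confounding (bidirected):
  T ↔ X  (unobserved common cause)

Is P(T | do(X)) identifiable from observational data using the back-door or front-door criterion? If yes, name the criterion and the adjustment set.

desc(X)\{X}={A,F,R,T}; candidates ⊆ {H,M}.
X↔T: latent back-door arc(s) into X.
size 0: {}; under {} X still reaches {M,R,T} ∋ T.
size 1: {H}, {M}; under {H} X still reaches {M,R,T} ∋ T.
size 2: {H,M}; under {H,M} X still reaches {R,T} ∋ T.
X↔T cannot be blocked by any observed set — no back-door set.
{F}: (i) intercepts every directed X→T path; (ii) no back-door X→{F}; (iii) {X} blocks every back-door {F}→T. Front-door holds.
P(T|do(X)) = Σ_{F} P(F|X) Σ_{X'} P(T|F,X')P(X').

P(T|do(X)): frontdoor, adjust for {F}.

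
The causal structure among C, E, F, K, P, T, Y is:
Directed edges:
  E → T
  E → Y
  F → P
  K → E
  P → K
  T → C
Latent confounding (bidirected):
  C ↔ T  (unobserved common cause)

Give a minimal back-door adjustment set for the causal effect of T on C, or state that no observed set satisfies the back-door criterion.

T→C: no observed back-door set.

desc(T)\{T}={C}; candidates ⊆ {E,F,K,P,Y}.
T↔C: latent back-door arc(s) into T.
size 0: {}; under {} T still reaches {C,E,F,K,P,Y} ∋ C.
size 1: {E}, {F}, {K} …(+2); under {E} T still reaches {C} ∋ C.
size 2: {E,F}, {E,K}, {E,P} …(+7); under {E,F} T still reaches {C} ∋ C.
T↔C cannot be blocked by any observed set — no back-door set.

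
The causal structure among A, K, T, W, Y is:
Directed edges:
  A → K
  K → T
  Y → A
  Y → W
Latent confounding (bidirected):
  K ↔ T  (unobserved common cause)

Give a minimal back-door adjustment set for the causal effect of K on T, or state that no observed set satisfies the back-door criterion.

desc(K)\{K}={T}; candidates ⊆ {A,W,Y}.
K↔T: latent back-door arc(s) into K.
size 0: {}; under {} K still reaches {A,T,W,Y} ∋ T.
size 1: {A}, {W}, {Y}; under {A} K still reaches {T} ∋ T.
size 2: {A,W}, {A,Y}, {W,Y}; under {A,W} K still reaches {T} ∋ T.
K↔T cannot be blocked by any observed set — no back-door set.

K→T: no observed back-door set.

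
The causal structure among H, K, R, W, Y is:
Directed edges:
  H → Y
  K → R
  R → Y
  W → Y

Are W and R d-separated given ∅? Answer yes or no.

Bayes-Ball from W | ∅ reaches {Y}.
R ∉ reach(W|∅) ⇒ W ⊥ R | ∅.

Yes — W ⊥ R | ∅.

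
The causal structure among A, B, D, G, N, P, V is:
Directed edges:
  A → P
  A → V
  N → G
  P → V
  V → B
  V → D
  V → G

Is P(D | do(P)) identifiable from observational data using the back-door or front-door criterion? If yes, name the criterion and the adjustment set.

P(D|do(P)): backdoor, adjust for {A}.

desc(P)\{P}={B,D,G,V}; candidates ⊆ {A,N}.
size 0: {}; under {} P still reaches {A,B,D,G,V} ∋ D.
{A}: P⊥D given {A} in G with P→· removed — back-door holds.
P(D|do(P)) = Σ_{A} P(D|P,A)·P(A).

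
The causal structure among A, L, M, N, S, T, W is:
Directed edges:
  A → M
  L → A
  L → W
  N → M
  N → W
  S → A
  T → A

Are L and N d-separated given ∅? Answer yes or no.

Bayes-Ball from L | ∅ reaches {A,M,W}.
N ∉ reach(L|∅) ⇒ L ⊥ N | ∅.

Yes — L ⊥ N | ∅.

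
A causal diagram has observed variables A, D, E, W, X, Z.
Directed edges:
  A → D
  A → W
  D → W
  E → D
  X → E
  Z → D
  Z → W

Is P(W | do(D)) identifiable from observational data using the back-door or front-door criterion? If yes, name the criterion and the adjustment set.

P(W|do(D)): backdoor, adjust for {A, Z}.

desc(D)\{D}={W}; candidates ⊆ {A,E,X,Z}.
size 0: {}; under {} D still reaches {A,E,W,X,Z} ∋ W.
size 1: {A}, {E}, {X} …(+1); under {A} D still reaches {E,W,X,Z} ∋ W.
{A,Z}: D⊥W given {A,Z} in G with D→· removed — back-door holds.
P(W|do(D)) = Σ_{A,Z} P(W|D,A,Z)·P(A,Z).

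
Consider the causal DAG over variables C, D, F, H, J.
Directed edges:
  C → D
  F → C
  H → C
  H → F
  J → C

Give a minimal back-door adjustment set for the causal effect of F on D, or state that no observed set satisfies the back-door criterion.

F→D: minimal back-door set {H}.

desc(F)\{F}={C,D}; candidates ⊆ {H,J}.
size 0: {}; under {} F still reaches {C,D,H} ∋ D.
{H}: F⊥D given {H} in G with F→· removed — back-door holds.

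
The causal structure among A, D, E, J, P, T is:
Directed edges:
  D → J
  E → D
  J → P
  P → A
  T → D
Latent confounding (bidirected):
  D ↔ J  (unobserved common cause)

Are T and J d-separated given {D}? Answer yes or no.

Bayes-Ball from T | {D} reaches {A,E,J,P}.
J ∈ reach(T|{D}) ⇒ T ⊥̸ J | {D}.

No — T and J are d-connected given {D}.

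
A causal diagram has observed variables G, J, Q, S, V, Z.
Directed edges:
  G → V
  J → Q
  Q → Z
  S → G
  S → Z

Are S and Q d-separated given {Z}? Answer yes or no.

No — S and Q are d-connected given {Z}.

Bayes-Ball from S | {Z} reaches {G,J,Q,V}.
Q ∈ reach(S|{Z}) ⇒ S ⊥̸ Q | {Z}.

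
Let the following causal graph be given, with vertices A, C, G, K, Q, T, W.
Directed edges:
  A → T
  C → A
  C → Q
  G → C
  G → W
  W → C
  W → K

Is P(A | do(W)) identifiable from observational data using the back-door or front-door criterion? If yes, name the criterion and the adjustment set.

desc(W)\{W}={A,C,K,Q,T}; candidates ⊆ {G}.
size 0: {}; under {} W still reaches {A,C,G,Q,T} ∋ A.
{G}: W⊥A given {G} in G with W→· removed — back-door holds.
P(A|do(W)) = Σ_{G} P(A|W,G)·P(G).

P(A|do(W)): backdoor, adjust for {G}.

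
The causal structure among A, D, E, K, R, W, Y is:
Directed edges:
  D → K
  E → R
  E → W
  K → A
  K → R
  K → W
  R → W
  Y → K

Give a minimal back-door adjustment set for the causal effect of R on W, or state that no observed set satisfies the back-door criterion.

R→W: minimal back-door set {E, K}.

desc(R)\{R}={W}; candidates ⊆ {A,D,E,K,Y}.
size 0: {}; under {} R still reaches {A,D,E,K,W,Y} ∋ W.
size 1: {A}, {D}, {E} …(+2); under {A} R still reaches {D,E,K,W,Y} ∋ W.
{E,K}: R⊥W given {E,K} in G with R→· removed — back-door holds.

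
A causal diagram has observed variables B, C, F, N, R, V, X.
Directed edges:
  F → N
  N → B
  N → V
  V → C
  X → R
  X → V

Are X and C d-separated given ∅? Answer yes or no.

No — X and C are d-connected given ∅.

Bayes-Ball from X | ∅ reaches {C,R,V}.
C ∈ reach(X|∅) ⇒ X ⊥̸ C | ∅.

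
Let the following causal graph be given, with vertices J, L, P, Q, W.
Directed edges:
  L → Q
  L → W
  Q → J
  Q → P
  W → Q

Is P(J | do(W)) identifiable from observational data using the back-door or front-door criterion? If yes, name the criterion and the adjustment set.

desc(W)\{W}={J,P,Q}; candidates ⊆ {L}.
size 0: {}; under {} W still reaches {J,L,P,Q} ∋ J.
{L}: W⊥J given {L} in G with W→· removed — back-door holds.
P(J|do(W)) = Σ_{L} P(J|W,L)·P(L).

P(J|do(W)): backdoor, adjust for {L}.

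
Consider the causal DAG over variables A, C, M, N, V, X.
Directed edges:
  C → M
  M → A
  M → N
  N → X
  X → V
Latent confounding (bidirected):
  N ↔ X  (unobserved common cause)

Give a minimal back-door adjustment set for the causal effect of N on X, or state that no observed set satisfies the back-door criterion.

desc(N)\{N}={V,X}; candidates ⊆ {A,C,M}.
N↔X: latent back-door arc(s) into N.
size 0: {}; under {} N still reaches {A,C,M,V,X} ∋ X.
size 1: {A}, {C}, {M}; under {A} N still reaches {C,M,V,X} ∋ X.
size 2: {A,C}, {A,M}, {C,M}; under {A,C} N still reaches {M,V,X} ∋ X.
N↔X cannot be blocked by any observed set — no back-door set.

N→X: no observed back-door set.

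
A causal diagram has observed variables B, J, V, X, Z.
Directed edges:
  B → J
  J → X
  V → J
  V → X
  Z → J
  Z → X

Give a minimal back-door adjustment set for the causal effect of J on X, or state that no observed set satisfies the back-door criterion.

desc(J)\{J}={X}; candidates ⊆ {B,V,Z}.
size 0: {}; under {} J still reaches {B,V,X,Z} ∋ X.
size 1: {B}, {V}, {Z}; under {B} J still reaches {V,X,Z} ∋ X.
{V,Z}: J⊥X given {V,Z} in G with J→· removed — back-door holds.

J→X: minimal back-door set {V, Z}.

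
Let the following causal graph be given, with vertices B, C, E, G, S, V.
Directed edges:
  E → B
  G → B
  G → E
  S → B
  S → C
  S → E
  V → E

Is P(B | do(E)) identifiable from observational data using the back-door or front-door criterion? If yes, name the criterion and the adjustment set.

P(B|do(E)): backdoor, adjust for {G, S}.

desc(E)\{E}={B}; candidates ⊆ {C,G,S,V}.
size 0: {}; under {} E still reaches {B,C,G,S,V} ∋ B.
size 1: {C}, {G}, {S} …(+1); under {C} E still reaches {B,G,S,V} ∋ B.
{G,S}: E⊥B given {G,S} in G with E→· removed — back-door holds.
P(B|do(E)) = Σ_{G,S} P(B|E,G,S)·P(G,S).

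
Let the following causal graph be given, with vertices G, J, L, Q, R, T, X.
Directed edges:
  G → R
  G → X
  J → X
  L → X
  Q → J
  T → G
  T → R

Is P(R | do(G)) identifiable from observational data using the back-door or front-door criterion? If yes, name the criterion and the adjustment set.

P(R|do(G)): backdoor, adjust for {T}.

desc(G)\{G}={R,X}; candidates ⊆ {J,L,Q,T}.
size 0: {}; under {} G still reaches {R,T} ∋ R.
{T}: G⊥R given {T} in G with G→· removed — back-door holds.
P(R|do(G)) = Σ_{T} P(R|G,T)·P(T).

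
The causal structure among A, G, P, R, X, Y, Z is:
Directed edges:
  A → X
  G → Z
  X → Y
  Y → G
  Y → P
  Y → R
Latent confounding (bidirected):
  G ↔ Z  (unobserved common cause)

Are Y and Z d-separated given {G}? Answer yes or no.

Bayes-Ball from Y | {G} reaches {A,P,R,X,Z}.
Z ∈ reach(Y|{G}) ⇒ Y ⊥̸ Z | {G}.

No — Y and Z are d-connected given {G}.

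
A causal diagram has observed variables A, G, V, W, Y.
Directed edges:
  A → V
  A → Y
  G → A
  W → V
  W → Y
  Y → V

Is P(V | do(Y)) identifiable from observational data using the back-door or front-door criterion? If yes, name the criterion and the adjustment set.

desc(Y)\{Y}={V}; candidates ⊆ {A,G,W}.
size 0: {}; under {} Y still reaches {A,G,V,W} ∋ V.
size 1: {A}, {G}, {W}; under {A} Y still reaches {V,W} ∋ V.
{A,W}: Y⊥V given {A,W} in G with Y→· removed — back-door holds.
P(V|do(Y)) = Σ_{A,W} P(V|Y,A,W)·P(A,W).

P(V|do(Y)): backdoor, adjust for {A, W}.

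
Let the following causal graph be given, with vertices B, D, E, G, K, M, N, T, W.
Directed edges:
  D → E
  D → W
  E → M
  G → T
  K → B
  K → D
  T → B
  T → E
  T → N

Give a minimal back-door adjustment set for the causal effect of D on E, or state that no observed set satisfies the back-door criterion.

desc(D)\{D}={E,M,W}; candidates ⊆ {B,G,K,N,T}.
∅: D⊥E given ∅ in G with D→· removed — back-door holds.

D→E: minimal back-door set ∅.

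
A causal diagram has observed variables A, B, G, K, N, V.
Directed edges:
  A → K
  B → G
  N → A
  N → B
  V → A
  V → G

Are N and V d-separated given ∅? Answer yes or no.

Yes — N ⊥ V | ∅.

Bayes-Ball from N | ∅ reaches {A,B,G,K}.
V ∉ reach(N|∅) ⇒ N ⊥ V | ∅.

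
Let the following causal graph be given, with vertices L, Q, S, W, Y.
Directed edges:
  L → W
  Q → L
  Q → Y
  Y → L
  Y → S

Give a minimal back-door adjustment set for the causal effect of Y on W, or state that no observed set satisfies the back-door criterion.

desc(Y)\{Y}={L,S,W}; candidates ⊆ {Q}.
size 0: {}; under {} Y still reaches {L,Q,W} ∋ W.
{Q}: Y⊥W given {Q} in G with Y→· removed — back-door holds.

Y→W: minimal back-door set {Q}.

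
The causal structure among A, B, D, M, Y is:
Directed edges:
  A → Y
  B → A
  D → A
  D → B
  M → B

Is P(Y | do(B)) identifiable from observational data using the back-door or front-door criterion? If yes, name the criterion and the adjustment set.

P(Y|do(B)): backdoor, adjust for {D}.

desc(B)\{B}={A,Y}; candidates ⊆ {D,M}.
size 0: {}; under {} B still reaches {A,D,M,Y} ∋ Y.
{D}: B⊥Y given {D} in G with B→· removed — back-door holds.
P(Y|do(B)) = Σ_{D} P(Y|B,D)·P(D).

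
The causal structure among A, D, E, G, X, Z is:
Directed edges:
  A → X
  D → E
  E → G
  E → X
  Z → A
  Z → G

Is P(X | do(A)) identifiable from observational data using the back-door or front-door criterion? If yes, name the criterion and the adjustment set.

desc(A)\{A}={X}; candidates ⊆ {D,E,G,Z}.
∅: A⊥X given ∅ in G with A→· removed — back-door holds.
P(X|do(A)) = P(X|A) — no adjustment needed.

P(X|do(A)): backdoor, adjust for ∅.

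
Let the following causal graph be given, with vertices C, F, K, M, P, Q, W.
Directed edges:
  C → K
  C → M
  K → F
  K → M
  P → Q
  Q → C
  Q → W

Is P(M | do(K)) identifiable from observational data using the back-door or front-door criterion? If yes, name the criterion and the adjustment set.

P(M|do(K)): backdoor, adjust for {C}.

desc(K)\{K}={F,M}; candidates ⊆ {C,P,Q,W}.
size 0: {}; under {} K still reaches {C,M,P,Q,W} ∋ M.
{C}: K⊥M given {C} in G with K→· removed — back-door holds.
P(M|do(K)) = Σ_{C} P(M|K,C)·P(C).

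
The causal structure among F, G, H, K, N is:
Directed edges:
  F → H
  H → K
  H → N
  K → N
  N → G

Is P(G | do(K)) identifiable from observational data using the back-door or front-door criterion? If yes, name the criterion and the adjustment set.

desc(K)\{K}={G,N}; candidates ⊆ {F,H}.
size 0: {}; under {} K still reaches {F,G,H,N} ∋ G.
{H}: K⊥G given {H} in G with K→· removed — back-door holds.
P(G|do(K)) = Σ_{H} P(G|K,H)·P(H).

P(G|do(K)): backdoor, adjust for {H}.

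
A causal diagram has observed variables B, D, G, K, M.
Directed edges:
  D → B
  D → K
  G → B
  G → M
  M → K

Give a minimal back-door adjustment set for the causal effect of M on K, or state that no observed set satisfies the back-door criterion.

M→K: minimal back-door set ∅.

desc(M)\{M}={K}; candidates ⊆ {B,D,G}.
∅: M⊥K given ∅ in G with M→· removed — back-door holds.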